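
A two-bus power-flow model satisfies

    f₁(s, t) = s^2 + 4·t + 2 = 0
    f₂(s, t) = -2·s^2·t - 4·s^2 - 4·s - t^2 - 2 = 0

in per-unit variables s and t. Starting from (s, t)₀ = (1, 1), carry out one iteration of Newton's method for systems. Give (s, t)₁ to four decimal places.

(0.5714, -0.5357)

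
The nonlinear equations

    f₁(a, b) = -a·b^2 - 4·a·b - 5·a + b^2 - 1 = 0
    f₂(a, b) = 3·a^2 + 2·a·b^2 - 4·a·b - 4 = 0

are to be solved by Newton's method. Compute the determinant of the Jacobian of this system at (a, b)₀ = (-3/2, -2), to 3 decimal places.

J = [[-b^2 - 4·b - 5, -2·a·b - 4·a + 2·b], [6·a + 2·b^2 - 4·b, 4·a·b - 4·a]].
At the point, J = [[-1.000, -4.000], [7.000, 18.000]].
det J = 10.000.

10.000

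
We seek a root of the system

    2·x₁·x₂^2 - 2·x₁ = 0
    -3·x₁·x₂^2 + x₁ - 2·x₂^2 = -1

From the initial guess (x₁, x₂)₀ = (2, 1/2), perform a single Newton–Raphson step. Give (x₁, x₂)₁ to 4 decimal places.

At (2, 1/2): F = (-3.0000, 1.0000).
Jacobian J = [[2·x₂^2 - 2, 4·x₁·x₂], [-3·x₂^2 + 1, -6·x₁·x₂ - 4·x₂]].
At the point, J = [[-1.5000, 4.0000], [0.2500, -8.0000]] (det J = 11.0000).
Solving J·Δ = −F gives Δ = (-1.8182, 0.0682).
Then the next iterate is (x₁, x₂)₁ = (0.1818, 0.5682).

(0.1818, 0.5682)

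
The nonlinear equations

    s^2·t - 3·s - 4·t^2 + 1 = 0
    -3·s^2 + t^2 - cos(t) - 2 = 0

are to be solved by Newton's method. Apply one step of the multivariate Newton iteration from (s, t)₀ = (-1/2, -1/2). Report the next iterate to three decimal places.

(0.861, -0.023)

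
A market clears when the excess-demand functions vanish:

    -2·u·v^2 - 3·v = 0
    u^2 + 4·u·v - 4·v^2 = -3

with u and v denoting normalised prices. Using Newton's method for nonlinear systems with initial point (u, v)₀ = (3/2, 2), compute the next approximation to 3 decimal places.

(0.689, 1.233)

At (3/2, 2): F = (-18.000, 1.250).
Jacobian J = [[-2·v^2, -4·u·v - 3], [2·u + 4·v, 4·u - 8·v]].
At the point, J = [[-8.000, -15.000], [11.000, -10.000]] (det J = 245.000).
Solving J·Δ = −F gives Δ = (-0.811, -0.767).
Then the next iterate is (u, v)₁ = (0.689, 1.233).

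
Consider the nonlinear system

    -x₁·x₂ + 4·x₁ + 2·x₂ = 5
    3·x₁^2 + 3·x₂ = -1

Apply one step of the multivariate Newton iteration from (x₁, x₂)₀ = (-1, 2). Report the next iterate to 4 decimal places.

At (-1, 2): F = (-3.0000, 10.0000).
Jacobian J = [[-x₂ + 4, -x₁ + 2], [6·x₁, 3]].
At the point, J = [[2.0000, 3.0000], [-6.0000, 3.0000]] (det J = 24.0000).
Solving J·Δ = −F gives Δ = (1.6250, -0.0833).
Then the next iterate is (x₁, x₂)₁ = (0.6250, 1.9167).

(0.6250, 1.9167)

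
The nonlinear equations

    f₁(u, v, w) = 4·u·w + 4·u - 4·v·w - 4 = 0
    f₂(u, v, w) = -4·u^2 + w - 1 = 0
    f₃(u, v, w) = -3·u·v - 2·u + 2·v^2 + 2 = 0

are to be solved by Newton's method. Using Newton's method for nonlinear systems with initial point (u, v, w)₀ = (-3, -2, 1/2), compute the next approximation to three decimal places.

At (-3, -2, 1/2): F = (-18.000, -36.500, -2.000).
Jacobian J = [[4·w + 4, -4·w, 4·u - 4·v], [-8·u, 0, 1], [-3·v - 2, -3·u + 4·v, 0]].
At the point, J = [[6.000, -2.000, -4.000], [24.000, 0.000, 1.000], [4.000, 1.000, 0.000]] (det J = -110.000).
Solving J·Δ = −F gives Δ = (1.527, -4.109, -0.155).
Then the next iterate is (u, v, w)₁ = (-1.473, -6.109, 0.345).

(-1.473, -6.109, 0.345)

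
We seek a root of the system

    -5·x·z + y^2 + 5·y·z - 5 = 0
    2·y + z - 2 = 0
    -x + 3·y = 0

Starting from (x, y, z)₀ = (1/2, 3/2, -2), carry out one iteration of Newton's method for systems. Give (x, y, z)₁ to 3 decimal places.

At (1/2, 3/2, -2): F = (-12.750, -1.000, 4.000).
Jacobian J = [[-5·z, 2·y + 5·z, -5·x + 5·y], [0, 2, 1], [-1, 3, 0]].
At the point, J = [[10.000, -7.000, 5.000], [0.000, 2.000, 1.000], [-1.000, 3.000, 0.000]] (det J = -13.000).
Solving J·Δ = −F gives Δ = (-3.442, -2.481, 5.962).
Then the next iterate is (x, y, z)₁ = (-2.942, -0.981, 3.962).

(-2.942, -0.981, 3.962)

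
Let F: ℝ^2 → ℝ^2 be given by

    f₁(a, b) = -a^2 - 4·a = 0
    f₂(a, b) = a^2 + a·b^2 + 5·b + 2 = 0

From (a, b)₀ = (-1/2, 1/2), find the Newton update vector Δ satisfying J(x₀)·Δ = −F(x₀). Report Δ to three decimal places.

(0.583, -0.931)

At (-1/2, 1/2): F = (1.750, 4.625).
Jacobian J = [[-2·a - 4, 0], [2·a + b^2, 2·a·b + 5]].
At the point, J = [[-3.000, 0.000], [-0.750, 4.500]] (det J = -13.500).
Solving J·Δ = −F gives Δ = (0.583, -0.931).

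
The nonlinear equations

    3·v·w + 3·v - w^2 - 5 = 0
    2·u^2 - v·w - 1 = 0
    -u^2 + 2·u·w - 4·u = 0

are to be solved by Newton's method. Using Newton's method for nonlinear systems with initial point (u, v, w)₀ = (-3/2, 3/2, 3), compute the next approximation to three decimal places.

(-1.140, 1.023, 1.849)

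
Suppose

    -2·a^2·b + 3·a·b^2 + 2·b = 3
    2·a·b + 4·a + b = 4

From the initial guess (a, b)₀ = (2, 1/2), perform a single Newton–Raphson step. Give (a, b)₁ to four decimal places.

At (2, 1/2): F = (-4.5000, 6.5000).
Jacobian J = [[-4·a·b + 3·b^2, -2·a^2 + 6·a·b + 2], [2·b + 4, 2·a + 1]].
At the point, J = [[-3.2500, 0.0000], [5.0000, 5.0000]] (det J = -16.2500).
Solving J·Δ = −F gives Δ = (-1.3846, 0.0846).
Then the next iterate is (a, b)₁ = (0.6154, 0.5846).

(0.6154, 0.5846)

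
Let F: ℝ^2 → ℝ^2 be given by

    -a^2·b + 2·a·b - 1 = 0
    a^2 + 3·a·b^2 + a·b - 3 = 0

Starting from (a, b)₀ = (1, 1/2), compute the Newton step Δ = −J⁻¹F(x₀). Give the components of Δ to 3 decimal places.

At (1, 1/2): F = (-0.500, -0.750).
Jacobian J = [[-2·a·b + 2·b, -a^2 + 2·a], [2·a + 3·b^2 + b, 6·a·b + a]].
At the point, J = [[0.000, 1.000], [3.250, 4.000]] (det J = -3.250).
Solving J·Δ = −F gives Δ = (-0.385, 0.500).

(-0.385, 0.500)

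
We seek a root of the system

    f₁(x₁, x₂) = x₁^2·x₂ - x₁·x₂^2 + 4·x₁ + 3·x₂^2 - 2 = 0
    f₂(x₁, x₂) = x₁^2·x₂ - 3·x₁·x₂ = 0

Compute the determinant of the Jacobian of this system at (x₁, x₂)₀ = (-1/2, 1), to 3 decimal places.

J = [[2·x₁·x₂ - x₂^2 + 4, x₁^2 - 2·x₁·x₂ + 6·x₂], [2·x₁·x₂ - 3·x₂, x₁^2 - 3·x₁]].
At the point, J = [[2.000, 7.250], [-4.000, 1.750]].
det J = 32.500.

32.500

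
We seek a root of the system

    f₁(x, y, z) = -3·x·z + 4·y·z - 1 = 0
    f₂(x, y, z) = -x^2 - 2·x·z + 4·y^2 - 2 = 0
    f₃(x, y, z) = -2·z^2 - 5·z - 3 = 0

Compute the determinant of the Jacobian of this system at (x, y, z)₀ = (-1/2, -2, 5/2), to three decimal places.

J = [[-3·z, 4·z, -3·x + 4·y], [-2·x - 2·z, 8·y, -2·x], [0, 0, -4·z - 5]].
At the point, J = [[-7.500, 10.000, -6.500], [-4.000, -16.000, 1.000], [0.000, 0.000, -15.000]].
det J = -2400.000.

-2400.000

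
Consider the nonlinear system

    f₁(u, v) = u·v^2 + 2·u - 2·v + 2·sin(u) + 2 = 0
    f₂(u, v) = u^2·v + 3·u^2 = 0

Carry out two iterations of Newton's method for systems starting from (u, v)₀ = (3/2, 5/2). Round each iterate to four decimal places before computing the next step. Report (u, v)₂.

(-1.7264, 22.1355)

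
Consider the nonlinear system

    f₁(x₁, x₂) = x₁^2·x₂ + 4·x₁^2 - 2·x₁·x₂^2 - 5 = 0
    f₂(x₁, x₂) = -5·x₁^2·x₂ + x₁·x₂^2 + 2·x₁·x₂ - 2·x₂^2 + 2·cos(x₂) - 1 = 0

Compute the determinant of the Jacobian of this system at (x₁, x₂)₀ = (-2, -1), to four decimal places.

116.4388

J = [[2·x₁·x₂ + 8·x₁ - 2·x₂^2, x₁^2 - 4·x₁·x₂], [-10·x₁·x₂ + x₂^2 + 2·x₂, -5·x₁^2 + 2·x₁·x₂ + 2·x₁ - 4·x₂ - 2·sin(x₂)]].
At the point, J = [[-14.0000, -4.0000], [-21.0000, -14.317058]].
det J = 116.4388.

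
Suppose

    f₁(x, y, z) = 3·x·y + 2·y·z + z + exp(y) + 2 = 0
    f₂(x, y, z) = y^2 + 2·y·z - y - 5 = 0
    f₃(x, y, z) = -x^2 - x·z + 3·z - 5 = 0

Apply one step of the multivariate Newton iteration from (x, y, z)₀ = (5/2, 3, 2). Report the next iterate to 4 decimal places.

At (5/2, 3, 2): F = (58.585537, 13.0000, -10.2500).
Jacobian J = [[3·y, 3·x + 2·z + exp(y), 2·y + 1], [0, 2·y + 2·z - 1, 2·y], [-2·x - z, 0, -x + 3]].
At the point, J = [[9.0000, 31.585537, 7.0000], [0.0000, 9.0000, 6.0000], [-7.0000, 0.0000, 0.5000]] (det J = -845.092551).
Solving J·Δ = −F gives Δ = (-1.4654, -1.4337, -0.0161).
Then the next iterate is (x, y, z)₁ = (1.0346, 1.5663, 1.9839).

(1.0346, 1.5663, 1.9839)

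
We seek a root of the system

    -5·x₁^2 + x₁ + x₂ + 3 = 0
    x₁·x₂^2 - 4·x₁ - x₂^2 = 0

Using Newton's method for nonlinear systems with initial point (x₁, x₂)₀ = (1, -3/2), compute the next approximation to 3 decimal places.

(-1.286, -19.571)

At (1, -3/2): F = (-2.500, -4.000).
Jacobian J = [[-10·x₁ + 1, 1], [x₂^2 - 4, 2·x₁·x₂ - 2·x₂]].
At the point, J = [[-9.000, 1.000], [-1.750, 0.000]] (det J = 1.750).
Solving J·Δ = −F gives Δ = (-2.286, -18.071).
Then the next iterate is (x₁, x₂)₁ = (-1.286, -19.571).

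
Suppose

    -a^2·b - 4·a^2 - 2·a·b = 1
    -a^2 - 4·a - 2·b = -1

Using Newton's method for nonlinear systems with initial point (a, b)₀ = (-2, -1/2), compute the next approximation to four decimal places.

At (-2, -1/2): F = (-17.0000, 6.0000).
Jacobian J = [[-2·a·b - 8·a - 2·b, -a^2 - 2·a], [-2·a - 4, -2]].
At the point, J = [[15.0000, 0.0000], [0.0000, -2.0000]] (det J = -30.0000).
Solving J·Δ = −F gives Δ = (1.1333, 3.0000).
Then the next iterate is (a, b)₁ = (-0.8667, 2.5000).

(-0.8667, 2.5000)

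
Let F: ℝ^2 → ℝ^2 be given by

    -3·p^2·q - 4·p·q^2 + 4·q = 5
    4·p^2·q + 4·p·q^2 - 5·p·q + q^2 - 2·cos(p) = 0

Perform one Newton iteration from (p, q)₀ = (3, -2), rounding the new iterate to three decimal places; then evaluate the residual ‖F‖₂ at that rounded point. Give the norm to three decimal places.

5.289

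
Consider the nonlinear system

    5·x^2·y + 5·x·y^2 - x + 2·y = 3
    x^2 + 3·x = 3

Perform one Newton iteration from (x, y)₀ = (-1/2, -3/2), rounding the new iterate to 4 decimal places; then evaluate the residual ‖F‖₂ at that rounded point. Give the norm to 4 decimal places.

At (-1/2, -3/2): F = (-13.0000, -4.2500).
Jacobian J = [[10·x·y + 5·y^2 - 1, 5·x^2 + 10·x·y + 2], [2·x + 3, 0]].
At the point, J = [[17.7500, 10.7500], [2.0000, 0.0000]] (det J = -21.5000).
Solving J·Δ = −F gives Δ = (2.1250, -2.2994).
Then the next iterate is (x, y)₁ = (1.6250, -3.7994).
Re-evaluating at (1.6250, -3.7994): F = (54.900200, 4.515625), so ‖F‖₂ = 55.0856.

55.0856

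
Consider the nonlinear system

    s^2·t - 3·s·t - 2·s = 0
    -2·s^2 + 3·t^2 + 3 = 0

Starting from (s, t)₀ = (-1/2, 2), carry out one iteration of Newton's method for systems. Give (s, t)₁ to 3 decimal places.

At (-1/2, 2): F = (4.500, 14.500).
Jacobian J = [[2·s·t - 3·t - 2, s^2 - 3·s], [-4·s, 6·t]].
At the point, J = [[-10.000, 1.750], [2.000, 12.000]] (det J = -123.500).
Solving J·Δ = −F gives Δ = (0.232, -1.247).
Then the next iterate is (s, t)₁ = (-0.268, 0.753).

(-0.268, 0.753)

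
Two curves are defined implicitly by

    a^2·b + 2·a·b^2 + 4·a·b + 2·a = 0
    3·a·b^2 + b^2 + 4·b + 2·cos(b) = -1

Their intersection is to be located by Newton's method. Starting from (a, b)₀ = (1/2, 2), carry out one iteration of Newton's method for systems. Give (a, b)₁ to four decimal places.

At (1/2, 2): F = (9.5000, 18.167706).
Jacobian J = [[2·a·b + 2·b^2 + 4·b + 2, a^2 + 4·a·b + 4·a], [3·b^2, 6·a·b + 2·b - 2·sin(b) + 4]].
At the point, J = [[20.0000, 6.2500], [12.0000, 12.181405]] (det J = 168.628103).
Solving J·Δ = −F gives Δ = (-0.0129, -1.4787).
Then the next iterate is (a, b)₁ = (0.4871, 0.5213).

(0.4871, 0.5213)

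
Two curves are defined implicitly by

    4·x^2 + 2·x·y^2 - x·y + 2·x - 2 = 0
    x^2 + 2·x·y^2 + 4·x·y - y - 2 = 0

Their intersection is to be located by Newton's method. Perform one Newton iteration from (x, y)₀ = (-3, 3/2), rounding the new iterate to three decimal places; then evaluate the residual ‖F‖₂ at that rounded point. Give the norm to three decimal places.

8.788

At (-3, 3/2): F = (19.000, -26.000).
Jacobian J = [[8·x + 2·y^2 - y + 2, 4·x·y - x], [2·x + 2·y^2 + 4·y, 4·x·y + 4·x - 1]].
At the point, J = [[-19.000, -15.000], [4.500, -31.000]] (det J = 656.500).
Solving J·Δ = −F gives Δ = (1.491, -0.622).
Then the next iterate is (x, y)₁ = (-1.509, 0.878).
Re-evaluating at (-1.509, 0.878): F = (3.08870, -8.22705), so ‖F‖₂ = 8.788.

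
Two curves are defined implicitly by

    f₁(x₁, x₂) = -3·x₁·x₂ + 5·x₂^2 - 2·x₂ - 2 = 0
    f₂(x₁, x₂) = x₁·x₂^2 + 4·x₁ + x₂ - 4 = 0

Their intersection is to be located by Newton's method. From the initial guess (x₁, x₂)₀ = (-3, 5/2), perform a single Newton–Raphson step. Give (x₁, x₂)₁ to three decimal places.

(-1.307, 1.436)

At (-3, 5/2): F = (46.750, -32.250).
Jacobian J = [[-3·x₂, -3·x₁ + 10·x₂ - 2], [x₂^2 + 4, 2·x₁·x₂ + 1]].
At the point, J = [[-7.500, 32.000], [10.250, -14.000]] (det J = -223.000).
Solving J·Δ = −F gives Δ = (1.693, -1.064).
Then the next iterate is (x₁, x₂)₁ = (-1.307, 1.436).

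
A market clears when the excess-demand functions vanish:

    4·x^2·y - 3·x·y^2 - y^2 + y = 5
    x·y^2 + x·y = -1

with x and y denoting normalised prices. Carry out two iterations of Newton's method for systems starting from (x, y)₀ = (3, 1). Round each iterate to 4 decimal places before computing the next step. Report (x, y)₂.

(4.2911, -0.3668)

At (3, 1): F = (22.0000, 7.0000).
Jacobian J = [[8·x·y - 3·y^2, 4·x^2 - 6·x·y - 2·y + 1], [y^2 + y, 2·x·y + x]].
At the point, J = [[21.0000, 17.0000], [2.0000, 9.0000]] (det J = 155.0000).
Solving J·Δ = −F gives Δ = (-0.5097, -0.6645).
Then the next iterate is (x, y)₁ = (2.4903, 0.3355).
Round to (2.4903, 0.3355) and repeat: F = (2.704553, 2.115804), J = [[6.346284, 20.122402], [0.448060, 4.161291]].
Δ = (1.8008, -0.7023), so (x, y)₂ = (4.2911, -0.3668).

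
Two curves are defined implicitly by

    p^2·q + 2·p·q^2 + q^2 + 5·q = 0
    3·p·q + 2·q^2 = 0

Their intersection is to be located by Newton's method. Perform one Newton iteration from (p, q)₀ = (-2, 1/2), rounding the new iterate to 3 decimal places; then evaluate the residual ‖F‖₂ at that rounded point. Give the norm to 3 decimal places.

At (-2, 1/2): F = (3.750, -2.500).
Jacobian J = [[2·p·q + 2·q^2, p^2 + 4·p·q + 2·q + 5], [3·q, 3·p + 4·q]].
At the point, J = [[-1.500, 6.000], [1.500, -4.000]] (det J = -3.000).
Solving J·Δ = −F gives Δ = (0.000, -0.625).
Then the next iterate is (p, q)₁ = (-2.000, -0.125).
Re-evaluating at (-2.000, -0.125): F = (-1.17188, 0.78125), so ‖F‖₂ = 1.408.

1.408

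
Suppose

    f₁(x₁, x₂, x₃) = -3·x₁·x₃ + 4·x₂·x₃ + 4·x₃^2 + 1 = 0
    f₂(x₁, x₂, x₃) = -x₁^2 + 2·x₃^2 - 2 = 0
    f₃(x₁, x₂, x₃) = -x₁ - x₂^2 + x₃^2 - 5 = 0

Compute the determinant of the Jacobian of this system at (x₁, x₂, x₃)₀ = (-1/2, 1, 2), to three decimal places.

J = [[-3·x₃, 4·x₃, -3·x₁ + 4·x₂ + 8·x₃], [-2·x₁, 0, 4·x₃], [-1, -2·x₂, 2·x₃]].
At the point, J = [[-6.000, 8.000, 21.500], [1.000, 0.000, 8.000], [-1.000, -2.000, 4.000]].
det J = -235.000.

-235.000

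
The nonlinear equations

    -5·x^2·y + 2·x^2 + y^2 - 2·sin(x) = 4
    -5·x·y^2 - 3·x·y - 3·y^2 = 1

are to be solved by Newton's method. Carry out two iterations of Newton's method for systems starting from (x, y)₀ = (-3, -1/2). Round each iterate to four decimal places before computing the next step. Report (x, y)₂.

At (-3, -1/2): F = (37.032240, -2.5000).
Jacobian J = [[-10·x·y + 4·x - 2·cos(x), -5·x^2 + 2·y], [-5·y^2 - 3·y, -10·x·y - 3·x - 6·y]].
At the point, J = [[-25.020015, -46.0000], [0.2500, -3.0000]] (det J = 86.560045).
Solving J·Δ = −F gives Δ = (2.6120, -0.6157).
Then the next iterate is (x, y)₁ = (-0.3880, -1.1157).
Round to (-0.3880, -1.1157) and repeat: F = (-0.857640, -3.618148), J = [[-7.732251, -2.984120], [-2.876832, 3.529284]].
Δ = (-0.3853, 0.7111), so (x, y)₂ = (-0.7733, -0.4046).

(-0.7733, -0.4046)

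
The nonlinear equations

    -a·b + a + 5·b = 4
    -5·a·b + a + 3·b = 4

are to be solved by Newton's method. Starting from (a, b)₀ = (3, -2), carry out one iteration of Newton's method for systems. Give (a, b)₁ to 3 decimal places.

(3.241, 0.138)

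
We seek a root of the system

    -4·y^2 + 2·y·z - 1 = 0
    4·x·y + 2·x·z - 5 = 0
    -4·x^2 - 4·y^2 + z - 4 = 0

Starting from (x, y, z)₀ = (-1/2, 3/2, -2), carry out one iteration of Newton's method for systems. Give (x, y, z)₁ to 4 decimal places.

At (-1/2, 3/2, -2): F = (-16.0000, -6.0000, -16.0000).
Jacobian J = [[0, -8·y + 2·z, 2·y], [4·y + 2·z, 4·x, 2·x], [-8·x, -8·y, 1]].
At the point, J = [[0.0000, -16.0000, 3.0000], [2.0000, -2.0000, -1.0000], [4.0000, -12.0000, 1.0000]] (det J = 48.0000).
Solving J·Δ = −F gives Δ = (0.1667, -1.5000, -2.6667).
Then the next iterate is (x, y, z)₁ = (-0.3333, 0.0000, -4.6667).

(-0.3333, 0.0000, -4.6667)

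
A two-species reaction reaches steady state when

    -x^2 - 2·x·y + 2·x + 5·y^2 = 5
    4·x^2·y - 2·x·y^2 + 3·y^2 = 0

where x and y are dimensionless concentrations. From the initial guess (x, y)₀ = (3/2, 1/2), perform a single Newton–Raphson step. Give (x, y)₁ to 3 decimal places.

(-0.207, 1.043)

At (3/2, 1/2): F = (-4.500, 4.500).
Jacobian J = [[-2·x - 2·y + 2, -2·x + 10·y], [8·x·y - 2·y^2, 4·x^2 - 4·x·y + 6·y]].
At the point, J = [[-2.000, 2.000], [5.500, 9.000]] (det J = -29.000).
Solving J·Δ = −F gives Δ = (-1.707, 0.543).
Then the next iterate is (x, y)₁ = (-0.207, 1.043).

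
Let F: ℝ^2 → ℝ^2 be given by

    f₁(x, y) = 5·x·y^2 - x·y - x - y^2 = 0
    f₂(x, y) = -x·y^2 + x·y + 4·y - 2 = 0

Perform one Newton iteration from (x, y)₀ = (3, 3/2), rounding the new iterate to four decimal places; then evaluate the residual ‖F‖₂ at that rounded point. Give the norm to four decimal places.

126.7073

At (3, 3/2): F = (24.0000, 1.7500).
Jacobian J = [[5·y^2 - y - 1, 10·x·y - x - 2·y], [-y^2 + y, -2·x·y + x + 4]].
At the point, J = [[8.7500, 39.0000], [-0.7500, -2.0000]] (det J = 11.7500).
Solving J·Δ = −F gives Δ = (9.8936, -2.8351).
Then the next iterate is (x, y)₁ = (12.8936, -1.3351).
Re-evaluating at (12.8936, -1.3351): F = (117.451848, -47.537384), so ‖F‖₂ = 126.7073.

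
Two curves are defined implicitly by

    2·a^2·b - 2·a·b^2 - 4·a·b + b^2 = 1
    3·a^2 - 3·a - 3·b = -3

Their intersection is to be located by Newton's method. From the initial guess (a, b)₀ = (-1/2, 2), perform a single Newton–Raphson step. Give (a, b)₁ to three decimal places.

At (-1/2, 2): F = (12.000, -0.750).
Jacobian J = [[4·a·b - 2·b^2 - 4·b, 2·a^2 - 4·a·b - 4·a + 2·b], [6·a - 3, -3]].
At the point, J = [[-20.000, 10.500], [-6.000, -3.000]] (det J = 123.000).
Solving J·Δ = −F gives Δ = (0.229, -0.707).
Then the next iterate is (a, b)₁ = (-0.271, 1.293).

(-0.271, 1.293)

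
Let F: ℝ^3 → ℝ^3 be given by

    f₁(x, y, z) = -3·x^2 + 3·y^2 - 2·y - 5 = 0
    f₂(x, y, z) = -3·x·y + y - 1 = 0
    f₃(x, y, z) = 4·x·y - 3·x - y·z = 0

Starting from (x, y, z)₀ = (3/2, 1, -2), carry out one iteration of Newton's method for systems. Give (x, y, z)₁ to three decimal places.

At (3/2, 1, -2): F = (-10.750, -4.500, 3.500).
Jacobian J = [[-6·x, 6·y - 2, 0], [-3·y, -3·x + 1, 0], [4·y - 3, 4·x - z, -y]].
At the point, J = [[-9.000, 4.000, 0.000], [-3.000, -3.500, 0.000], [1.000, 8.000, -1.000]] (det J = -43.500).
Solving J·Δ = −F gives Δ = (-1.279, -0.190, 0.704).
Then the next iterate is (x, y, z)₁ = (0.221, 0.810, -1.296).

(0.221, 0.810, -1.296)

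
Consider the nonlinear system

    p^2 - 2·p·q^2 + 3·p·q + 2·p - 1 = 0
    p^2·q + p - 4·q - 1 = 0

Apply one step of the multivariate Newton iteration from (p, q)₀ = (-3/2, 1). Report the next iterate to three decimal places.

At (-3/2, 1): F = (-3.250, -4.250).
Jacobian J = [[2·p - 2·q^2 + 3·q + 2, -4·p·q + 3·p], [2·p·q + 1, p^2 - 4]].
At the point, J = [[0.000, 1.500], [-2.000, -1.750]] (det J = 3.000).
Solving J·Δ = −F gives Δ = (-4.021, 2.167).
Then the next iterate is (p, q)₁ = (-5.521, 3.167).

(-5.521, 3.167)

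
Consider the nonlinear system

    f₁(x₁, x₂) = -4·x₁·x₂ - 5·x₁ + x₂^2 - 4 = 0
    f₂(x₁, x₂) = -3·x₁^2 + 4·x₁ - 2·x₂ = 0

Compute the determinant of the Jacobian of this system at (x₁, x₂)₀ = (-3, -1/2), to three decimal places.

-236.000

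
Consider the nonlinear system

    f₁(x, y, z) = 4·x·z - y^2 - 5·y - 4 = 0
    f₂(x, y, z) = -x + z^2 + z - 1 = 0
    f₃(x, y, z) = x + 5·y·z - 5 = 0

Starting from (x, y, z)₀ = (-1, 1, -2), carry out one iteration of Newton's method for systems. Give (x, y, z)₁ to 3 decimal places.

At (-1, 1, -2): F = (-2.000, 2.000, -16.000).
Jacobian J = [[4·z, -2·y - 5, 4·x], [-1, 0, 2·z + 1], [1, 5·z, 5·y]].
At the point, J = [[-8.000, -7.000, -4.000], [-1.000, 0.000, -3.000], [1.000, -10.000, 5.000]] (det J = 186.000).
Solving J·Δ = −F gives Δ = (0.677, -1.312, 0.441).
Then the next iterate is (x, y, z)₁ = (-0.323, -0.312, -1.559).

(-0.323, -0.312, -1.559)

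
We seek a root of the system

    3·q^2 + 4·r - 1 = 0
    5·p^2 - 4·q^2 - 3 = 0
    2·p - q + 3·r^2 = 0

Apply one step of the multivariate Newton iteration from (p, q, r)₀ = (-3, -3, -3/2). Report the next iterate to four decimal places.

(-1.8145, -1.7682, -0.9568)

At (-3, -3, -3/2): F = (20.0000, 6.0000, 3.7500).
Jacobian J = [[0, 6·q, 4], [10·p, -8·q, 0], [2, -1, 6·r]].
At the point, J = [[0.0000, -18.0000, 4.0000], [-30.0000, 24.0000, 0.0000], [2.0000, -1.0000, -9.0000]] (det J = 4788.0000).
Solving J·Δ = −F gives Δ = (1.1855, 1.2318, 0.5432).
Then the next iterate is (p, q, r)₁ = (-1.8145, -1.7682, -0.9568).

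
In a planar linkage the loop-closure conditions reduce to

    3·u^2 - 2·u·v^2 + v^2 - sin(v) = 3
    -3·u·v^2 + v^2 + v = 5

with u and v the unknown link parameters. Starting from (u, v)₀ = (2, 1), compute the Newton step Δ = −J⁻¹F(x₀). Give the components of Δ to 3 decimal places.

At (2, 1): F = (5.15853, -9.000).
Jacobian J = [[6·u - 2·v^2, -4·u·v + 2·v - cos(v)], [-3·v^2, -6·u·v + 2·v + 1]].
At the point, J = [[10.000, -6.54030], [-3.000, -9.000]] (det J = -109.62091).
Solving J·Δ = −F gives Δ = (-0.960, -0.680).

(-0.960, -0.680)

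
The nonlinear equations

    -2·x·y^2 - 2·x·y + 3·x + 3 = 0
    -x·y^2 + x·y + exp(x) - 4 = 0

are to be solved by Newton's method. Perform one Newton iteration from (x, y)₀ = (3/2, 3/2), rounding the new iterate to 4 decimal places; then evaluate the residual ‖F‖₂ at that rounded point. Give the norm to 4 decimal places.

0.4096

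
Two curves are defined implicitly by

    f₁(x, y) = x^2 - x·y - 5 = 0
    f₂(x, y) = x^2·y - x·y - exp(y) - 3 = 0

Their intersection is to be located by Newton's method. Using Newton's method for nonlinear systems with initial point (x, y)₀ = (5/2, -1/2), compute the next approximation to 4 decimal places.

At (5/2, -1/2): F = (2.5000, -5.481531).
Jacobian J = [[2·x - y, -x], [2·x·y - y, x^2 - x - exp(y)]].
At the point, J = [[5.5000, -2.5000], [-2.0000, 3.143469]] (det J = 12.289081).
Solving J·Δ = −F gives Δ = (0.4756, 2.0464).
Then the next iterate is (x, y)₁ = (2.9756, 1.5464).

(2.9756, 1.5464)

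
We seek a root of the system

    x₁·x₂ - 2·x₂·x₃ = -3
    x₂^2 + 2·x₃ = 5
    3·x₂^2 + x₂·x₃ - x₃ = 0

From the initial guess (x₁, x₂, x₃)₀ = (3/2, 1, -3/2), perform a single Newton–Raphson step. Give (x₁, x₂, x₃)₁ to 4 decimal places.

At (3/2, 1, -3/2): F = (7.5000, -7.0000, 3.0000).
Jacobian J = [[x₂, x₁ - 2·x₃, -2·x₂], [0, 2·x₂, 2], [0, 6·x₂ + x₃, x₂ - 1]].
At the point, J = [[1.0000, 4.5000, -2.0000], [0.0000, 2.0000, 2.0000], [0.0000, 4.5000, 0.0000]] (det J = -9.0000).
Solving J·Δ = −F gives Δ = (3.8333, -0.6667, 4.1667).
Then the next iterate is (x₁, x₂, x₃)₁ = (5.3333, 0.3333, 2.6667).

(5.3333, 0.3333, 2.6667)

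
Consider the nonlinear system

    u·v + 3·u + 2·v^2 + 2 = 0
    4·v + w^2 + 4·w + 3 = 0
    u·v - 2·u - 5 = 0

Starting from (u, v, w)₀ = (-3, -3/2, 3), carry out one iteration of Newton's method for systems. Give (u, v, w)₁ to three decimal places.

(-1.792, -1.076, 1.031)

At (-3, -3/2, 3): F = (2.000, 18.000, 5.500).
Jacobian J = [[v + 3, u + 4·v, 0], [0, 4, 2·w + 4], [v - 2, u, 0]].
At the point, J = [[1.500, -9.000, 0.000], [0.000, 4.000, 10.000], [-3.500, -3.000, 0.000]] (det J = 360.000).
Solving J·Δ = −F gives Δ = (1.208, 0.424, -1.969).
Then the next iterate is (u, v, w)₁ = (-1.792, -1.076, 1.031).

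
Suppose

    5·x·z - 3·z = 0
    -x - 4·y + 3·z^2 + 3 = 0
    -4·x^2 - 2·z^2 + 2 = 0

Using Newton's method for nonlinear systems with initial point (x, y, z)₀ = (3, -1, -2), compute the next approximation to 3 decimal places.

(1.500, 1.125, -1.250)

At (3, -1, -2): F = (-24.000, 16.000, -42.000).
Jacobian J = [[5·z, 0, 5·x - 3], [-1, -4, 6·z], [-8·x, 0, -4·z]].
At the point, J = [[-10.000, 0.000, 12.000], [-1.000, -4.000, -12.000], [-24.000, 0.000, 8.000]] (det J = -832.000).
Solving J·Δ = −F gives Δ = (-1.500, 2.125, 0.750).
Then the next iterate is (x, y, z)₁ = (1.500, 1.125, -1.250).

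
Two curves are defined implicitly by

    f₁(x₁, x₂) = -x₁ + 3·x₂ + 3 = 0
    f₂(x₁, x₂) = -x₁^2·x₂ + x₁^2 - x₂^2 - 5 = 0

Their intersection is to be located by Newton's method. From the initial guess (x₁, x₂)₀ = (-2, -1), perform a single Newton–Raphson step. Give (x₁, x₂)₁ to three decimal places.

(-1.615, -1.538)

At (-2, -1): F = (2.000, 2.000).
Jacobian J = [[-1, 3], [-2·x₁·x₂ + 2·x₁, -x₁^2 - 2·x₂]].
At the point, J = [[-1.000, 3.000], [-8.000, -2.000]] (det J = 26.000).
Solving J·Δ = −F gives Δ = (0.385, -0.538).
Then the next iterate is (x₁, x₂)₁ = (-1.615, -1.538).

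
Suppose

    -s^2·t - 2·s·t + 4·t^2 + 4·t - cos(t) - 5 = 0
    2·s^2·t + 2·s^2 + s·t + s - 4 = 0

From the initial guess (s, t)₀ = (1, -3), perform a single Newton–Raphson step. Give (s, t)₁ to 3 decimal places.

(0.261, -2.131)

At (1, -3): F = (28.98999, -10.000).
Jacobian J = [[-2·s·t - 2·t, -s^2 - 2·s + 8·t + sin(t) + 4], [4·s·t + 4·s + t + 1, 2·s^2 + s]].
At the point, J = [[12.000, -23.14112], [-10.000, 3.000]] (det J = -195.41120).
Solving J·Δ = −F gives Δ = (-0.739, 0.869).
Then the next iterate is (s, t)₁ = (0.261, -2.131).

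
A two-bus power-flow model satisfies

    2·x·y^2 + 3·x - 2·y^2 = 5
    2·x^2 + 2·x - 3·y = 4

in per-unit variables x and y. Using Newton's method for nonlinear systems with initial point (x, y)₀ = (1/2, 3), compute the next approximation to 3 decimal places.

(-0.308, -1.910)

At (1/2, 3): F = (-12.500, -11.500).
Jacobian J = [[2·y^2 + 3, 4·x·y - 4·y], [4·x + 2, -3]].
At the point, J = [[21.000, -6.000], [4.000, -3.000]] (det J = -39.000).
Solving J·Δ = −F gives Δ = (-0.808, -4.910).
Then the next iterate is (x, y)₁ = (-0.308, -1.910).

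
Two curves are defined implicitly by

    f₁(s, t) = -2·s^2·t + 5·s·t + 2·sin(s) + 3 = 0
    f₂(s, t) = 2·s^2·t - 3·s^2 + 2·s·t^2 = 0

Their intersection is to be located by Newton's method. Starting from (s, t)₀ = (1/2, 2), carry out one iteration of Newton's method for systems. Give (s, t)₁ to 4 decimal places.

(-1.1164, 4.2884)

At (1/2, 2): F = (7.958851, 4.2500).
Jacobian J = [[-4·s·t + 5·t + 2·cos(s), -2·s^2 + 5·s], [4·s·t - 6·s + 2·t^2, 2·s^2 + 4·s·t]].
At the point, J = [[7.755165, 2.0000], [9.0000, 4.5000]] (det J = 16.898243).
Solving J·Δ = −F gives Δ = (-1.6164, 2.2884).
Then the next iterate is (s, t)₁ = (-1.1164, 4.2884).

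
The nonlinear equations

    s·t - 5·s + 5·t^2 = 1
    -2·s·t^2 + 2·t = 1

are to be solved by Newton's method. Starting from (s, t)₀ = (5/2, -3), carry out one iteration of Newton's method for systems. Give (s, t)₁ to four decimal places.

At (5/2, -3): F = (24.0000, -52.0000).
Jacobian J = [[t - 5, s + 10·t], [-2·t^2, -4·s·t + 2]].
At the point, J = [[-8.0000, -27.5000], [-18.0000, 32.0000]] (det J = -751.0000).
Solving J·Δ = −F gives Δ = (-0.8815, 1.1292).
Then the next iterate is (s, t)₁ = (1.6185, -1.8708).

(1.6185, -1.8708)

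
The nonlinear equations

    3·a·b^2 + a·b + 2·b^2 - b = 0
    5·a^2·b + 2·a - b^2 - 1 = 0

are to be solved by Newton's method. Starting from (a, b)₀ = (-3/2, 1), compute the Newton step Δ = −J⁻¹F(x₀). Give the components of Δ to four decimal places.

At (-3/2, 1): F = (-5.0000, 6.2500).
Jacobian J = [[3·b^2 + b, 6·a·b + a + 4·b - 1], [10·a·b + 2, 5·a^2 - 2·b]].
At the point, J = [[4.0000, -7.5000], [-13.0000, 9.2500]] (det J = -60.5000).
Solving J·Δ = −F gives Δ = (0.0103, -0.6612).

(0.0103, -0.6612)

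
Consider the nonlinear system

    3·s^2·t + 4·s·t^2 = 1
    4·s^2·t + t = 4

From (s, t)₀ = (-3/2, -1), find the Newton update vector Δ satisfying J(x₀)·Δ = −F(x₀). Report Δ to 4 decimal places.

At (-3/2, -1): F = (-13.7500, -14.0000).
Jacobian J = [[6·s·t + 4·t^2, 3·s^2 + 8·s·t], [8·s·t, 4·s^2 + 1]].
At the point, J = [[13.0000, 18.7500], [12.0000, 10.0000]] (det J = -95.0000).
Solving J·Δ = −F gives Δ = (1.3158, -0.1789).

(1.3158, -0.1789)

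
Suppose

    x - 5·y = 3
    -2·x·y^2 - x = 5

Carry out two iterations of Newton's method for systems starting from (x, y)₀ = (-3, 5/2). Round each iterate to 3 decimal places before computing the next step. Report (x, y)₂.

(-8.035, -2.207)

At (-3, 5/2): F = (-18.500, 35.500).
Jacobian J = [[1, -5], [-2·y^2 - 1, -4·x·y]].
At the point, J = [[1.000, -5.000], [-13.500, 30.000]] (det J = -37.500).
Solving J·Δ = −F gives Δ = (-10.067, -5.713).
Then the next iterate is (x, y)₁ = (-13.067, -3.213).
Round to (-13.067, -3.213) and repeat: F = (-0.002, 277.85793), J = [[1.000, -5.000], [-21.64674, -167.93708]].
Δ = (5.032, 1.006), so (x, y)₂ = (-8.035, -2.207).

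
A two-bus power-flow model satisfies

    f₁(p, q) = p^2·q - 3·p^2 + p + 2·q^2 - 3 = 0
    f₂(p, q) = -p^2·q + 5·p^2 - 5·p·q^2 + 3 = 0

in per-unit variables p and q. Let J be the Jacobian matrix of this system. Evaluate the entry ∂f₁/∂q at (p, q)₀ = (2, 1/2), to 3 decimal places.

∂f₁/∂q = p^2 + 4·q.
At (2, 1/2) this is 6.000.

6.000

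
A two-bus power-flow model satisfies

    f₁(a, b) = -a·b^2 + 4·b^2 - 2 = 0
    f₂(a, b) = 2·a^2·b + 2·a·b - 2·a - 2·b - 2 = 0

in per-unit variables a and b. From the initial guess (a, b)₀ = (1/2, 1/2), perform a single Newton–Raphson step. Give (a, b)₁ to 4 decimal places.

(-95.0000, -6.0000)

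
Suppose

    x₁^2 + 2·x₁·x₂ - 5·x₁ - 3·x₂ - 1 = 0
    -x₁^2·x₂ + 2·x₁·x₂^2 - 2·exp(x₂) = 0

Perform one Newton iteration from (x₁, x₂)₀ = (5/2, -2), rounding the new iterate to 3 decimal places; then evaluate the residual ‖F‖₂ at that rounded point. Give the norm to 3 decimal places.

22.631

At (5/2, -2): F = (-11.250, 32.22933).
Jacobian J = [[2·x₁ + 2·x₂ - 5, 2·x₁ - 3], [-2·x₁·x₂ + 2·x₂^2, -x₁^2 + 4·x₁·x₂ - 2·exp(x₂)]].
At the point, J = [[-4.000, 2.000], [18.000, -26.52067]] (det J = 70.08268).
Solving J·Δ = −F gives Δ = (-3.337, -1.050).
Then the next iterate is (x₁, x₂)₁ = (-0.837, -3.050).
Re-evaluating at (-0.837, -3.050): F = (18.14127, -13.53037), so ‖F‖₂ = 22.631.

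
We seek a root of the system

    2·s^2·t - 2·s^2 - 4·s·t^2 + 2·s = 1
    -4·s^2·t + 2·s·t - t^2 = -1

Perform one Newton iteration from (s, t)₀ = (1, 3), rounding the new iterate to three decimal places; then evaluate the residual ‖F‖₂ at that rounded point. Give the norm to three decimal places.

10.054

At (1, 3): F = (-31.000, -14.000).
Jacobian J = [[4·s·t - 4·s - 4·t^2 + 2, 2·s^2 - 8·s·t], [-8·s·t + 2·t, -4·s^2 + 2·s - 2·t]].
At the point, J = [[-26.000, -22.000], [-18.000, -8.000]] (det J = -188.000).
Solving J·Δ = −F gives Δ = (-0.319, -1.032).
Then the next iterate is (s, t)₁ = (0.681, 1.968).
Re-evaluating at (0.681, 1.968): F = (-9.29028, -3.84333), so ‖F‖₂ = 10.054.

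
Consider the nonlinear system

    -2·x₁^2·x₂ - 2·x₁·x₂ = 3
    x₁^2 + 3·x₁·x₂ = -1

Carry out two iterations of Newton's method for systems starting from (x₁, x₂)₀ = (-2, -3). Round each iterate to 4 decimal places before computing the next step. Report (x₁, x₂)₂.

At (-2, -3): F = (9.0000, 23.0000).
Jacobian J = [[-4·x₁·x₂ - 2·x₂, -2·x₁^2 - 2·x₁], [2·x₁ + 3·x₂, 3·x₁]].
At the point, J = [[-18.0000, -4.0000], [-13.0000, -6.0000]] (det J = 56.0000).
Solving J·Δ = −F gives Δ = (-0.6786, 5.3036).
Then the next iterate is (x₁, x₂)₁ = (-2.6786, 2.3036).
Round to (-2.6786, 2.3036) and repeat: F = (-23.715344, -10.336371), J = [[20.074492, -8.992596], [1.5536, -8.0358]].
Δ = (0.6625, -1.1582), so (x₁, x₂)₂ = (-2.0161, 1.1454).

(-2.0161, 1.1454)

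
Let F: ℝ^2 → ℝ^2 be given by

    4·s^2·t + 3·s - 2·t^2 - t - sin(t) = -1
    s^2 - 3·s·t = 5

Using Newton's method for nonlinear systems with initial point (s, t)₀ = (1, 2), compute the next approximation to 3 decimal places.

(0.348, -0.464)

At (1, 2): F = (1.09070, -10.000).
Jacobian J = [[8·s·t + 3, 4·s^2 - 4·t - cos(t) - 1], [2·s - 3·t, -3·s]].
At the point, J = [[19.000, -4.58385], [-4.000, -3.000]] (det J = -75.33541).
Solving J·Δ = −F gives Δ = (-0.652, -2.464).
Then the next iterate is (s, t)₁ = (0.348, -0.464).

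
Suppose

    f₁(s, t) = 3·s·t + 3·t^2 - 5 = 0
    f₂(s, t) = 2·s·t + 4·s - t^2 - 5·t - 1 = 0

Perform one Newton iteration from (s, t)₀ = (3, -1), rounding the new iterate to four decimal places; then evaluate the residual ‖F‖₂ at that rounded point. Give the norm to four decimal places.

5.0304

At (3, -1): F = (-11.0000, 9.0000).
Jacobian J = [[3·t, 3·s + 6·t], [2·t + 4, 2·s - 2·t - 5]].
At the point, J = [[-3.0000, 3.0000], [2.0000, 3.0000]] (det J = -15.0000).
Solving J·Δ = −F gives Δ = (-4.0000, -0.3333).
Then the next iterate is (s, t)₁ = (-1.0000, -1.3333).
Re-evaluating at (-1.0000, -1.3333): F = (4.332967, 2.555411), so ‖F‖₂ = 5.0304.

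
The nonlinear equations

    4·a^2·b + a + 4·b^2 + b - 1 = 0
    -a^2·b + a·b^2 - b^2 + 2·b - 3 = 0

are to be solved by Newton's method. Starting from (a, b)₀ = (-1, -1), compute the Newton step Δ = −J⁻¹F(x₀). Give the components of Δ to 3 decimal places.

(0.786, 1.357)

At (-1, -1): F = (-3.000, -6.000).
Jacobian J = [[8·a·b + 1, 4·a^2 + 8·b + 1], [-2·a·b + b^2, -a^2 + 2·a·b - 2·b + 2]].
At the point, J = [[9.000, -3.000], [-1.000, 5.000]] (det J = 42.000).
Solving J·Δ = −F gives Δ = (0.786, 1.357).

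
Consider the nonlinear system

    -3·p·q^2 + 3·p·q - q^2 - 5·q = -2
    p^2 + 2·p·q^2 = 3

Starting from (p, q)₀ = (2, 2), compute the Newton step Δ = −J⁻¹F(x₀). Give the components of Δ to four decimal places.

At (2, 2): F = (-24.0000, 17.0000).
Jacobian J = [[-3·q^2 + 3·q, -6·p·q + 3·p - 2·q - 5], [2·p + 2·q^2, 4·p·q]].
At the point, J = [[-6.0000, -27.0000], [12.0000, 16.0000]] (det J = 228.0000).
Solving J·Δ = −F gives Δ = (-0.3289, -0.8158).

(-0.3289, -0.8158)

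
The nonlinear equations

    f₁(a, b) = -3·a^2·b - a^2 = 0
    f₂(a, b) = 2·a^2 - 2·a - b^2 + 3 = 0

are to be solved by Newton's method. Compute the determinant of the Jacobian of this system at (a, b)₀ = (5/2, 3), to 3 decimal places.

J = [[-6·a·b - 2·a, -3·a^2], [4·a - 2, -2·b]].
At the point, J = [[-50.000, -18.750], [8.000, -6.000]].
det J = 450.000.

450.000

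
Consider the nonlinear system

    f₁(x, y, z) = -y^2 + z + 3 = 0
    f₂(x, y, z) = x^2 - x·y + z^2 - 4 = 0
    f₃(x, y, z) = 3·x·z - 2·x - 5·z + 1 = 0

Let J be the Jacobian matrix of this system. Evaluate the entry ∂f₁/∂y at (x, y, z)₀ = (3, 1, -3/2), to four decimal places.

∂f₁/∂y = -2·y.
At (3, 1, -3/2) this is -2.0000.

-2.0000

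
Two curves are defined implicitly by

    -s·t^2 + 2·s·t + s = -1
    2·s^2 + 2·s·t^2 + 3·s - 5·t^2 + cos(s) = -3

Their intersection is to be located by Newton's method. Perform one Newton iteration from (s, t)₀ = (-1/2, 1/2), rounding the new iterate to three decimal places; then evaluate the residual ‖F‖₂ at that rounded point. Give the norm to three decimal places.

At (-1/2, 1/2): F = (0.125, 1.37758).
Jacobian J = [[-t^2 + 2·t + 1, -2·s·t + 2·s], [4·s + 2·t^2 - sin(s) + 3, 4·s·t - 10·t]].
At the point, J = [[1.750, -0.500], [1.97943, -6.000]] (det J = -9.51029).
Solving J·Δ = −F gives Δ = (-0.006, 0.227).
Then the next iterate is (s, t)₁ = (-0.506, 0.727).
Re-evaluating at (-0.506, 0.727): F = (0.02571, -0.30875), so ‖F‖₂ = 0.310.

0.310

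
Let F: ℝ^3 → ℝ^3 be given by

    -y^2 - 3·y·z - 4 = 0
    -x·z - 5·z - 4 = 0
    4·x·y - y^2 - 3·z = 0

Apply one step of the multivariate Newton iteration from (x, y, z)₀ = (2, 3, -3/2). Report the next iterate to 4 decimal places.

At (2, 3, -3/2): F = (0.5000, 6.5000, 19.5000).
Jacobian J = [[0, -2·y - 3·z, -3·y], [-z, 0, -x - 5], [4·y, 4·x - 2·y, -3]].
At the point, J = [[0.0000, -1.5000, -9.0000], [1.5000, 0.0000, -7.0000], [12.0000, 2.0000, -3.0000]] (det J = 92.2500).
Solving J·Δ = −F gives Δ = (-0.7100, -4.3252, 0.7764).
Then the next iterate is (x, y, z)₁ = (1.2900, -1.3252, -0.7236).

(1.2900, -1.3252, -0.7236)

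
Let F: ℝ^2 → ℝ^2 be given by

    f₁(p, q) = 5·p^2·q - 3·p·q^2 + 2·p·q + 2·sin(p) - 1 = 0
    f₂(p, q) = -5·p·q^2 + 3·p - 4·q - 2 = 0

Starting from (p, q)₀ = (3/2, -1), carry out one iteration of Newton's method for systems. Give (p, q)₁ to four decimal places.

(0.4994, -1.0910)

At (3/2, -1): F = (-17.755010, -1.0000).
Jacobian J = [[10·p·q - 3·q^2 + 2·q + 2·cos(p), 5·p^2 - 6·p·q + 2·p], [-5·q^2 + 3, -10·p·q - 4]].
At the point, J = [[-19.858526, 23.2500], [-2.0000, 11.0000]] (det J = -171.943782).
Solving J·Δ = −F gives Δ = (-1.0006, -0.0910).
Then the next iterate is (p, q)₁ = (0.4994, -1.0910).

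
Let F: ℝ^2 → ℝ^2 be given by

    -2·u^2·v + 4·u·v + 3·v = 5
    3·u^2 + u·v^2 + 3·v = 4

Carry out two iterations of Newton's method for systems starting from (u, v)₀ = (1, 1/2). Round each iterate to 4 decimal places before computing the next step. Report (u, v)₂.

(0.2563, 1.1998)

At (1, 1/2): F = (-2.5000, 0.7500).
Jacobian J = [[-4·u·v + 4·v, -2·u^2 + 4·u + 3], [6·u + v^2, 2·u·v + 3]].
At the point, J = [[0.0000, 5.0000], [6.2500, 4.0000]] (det J = -31.2500).
Solving J·Δ = −F gives Δ = (-0.4400, 0.5000).
Then the next iterate is (u, v)₁ = (0.5600, 1.0000).
Round to (0.5600, 1.0000) and repeat: F = (-0.3872, 0.5008), J = [[1.7600, 4.6128], [4.3600, 4.1200]].
Δ = (-0.3037, 0.1998), so (u, v)₂ = (0.2563, 1.1998).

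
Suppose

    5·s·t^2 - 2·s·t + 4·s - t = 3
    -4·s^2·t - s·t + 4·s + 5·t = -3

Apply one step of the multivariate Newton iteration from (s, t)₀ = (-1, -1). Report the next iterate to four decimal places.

(-1.1273, 0.3091)

At (-1, -1): F = (-13.0000, -3.0000).
Jacobian J = [[5·t^2 - 2·t + 4, 10·s·t - 2·s - 1], [-8·s·t - t + 4, -4·s^2 - s + 5]].
At the point, J = [[11.0000, 11.0000], [-3.0000, 2.0000]] (det J = 55.0000).
Solving J·Δ = −F gives Δ = (-0.1273, 1.3091).
Then the next iterate is (s, t)₁ = (-1.1273, 0.3091).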